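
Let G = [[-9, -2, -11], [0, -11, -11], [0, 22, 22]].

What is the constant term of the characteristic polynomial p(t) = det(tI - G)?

0

p(0) = det(0·I − G) = det(−G) = (−1)^3·det(G).
det(G) = 0, so p(0) = 0.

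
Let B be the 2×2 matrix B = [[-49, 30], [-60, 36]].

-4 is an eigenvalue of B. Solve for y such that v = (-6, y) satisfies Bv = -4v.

-9

We need (B + 4I)v = 0.
B + 4I = [[-45, 30], [-60, 40]].
Row 1: (-45)·-6 + (30)·y = 0
Row 2: (-60)·-6 + (40)·y = 0
Solving gives y = -9.
Check: B·(-6, -9) = (24, 36) = -4·(-6, -9).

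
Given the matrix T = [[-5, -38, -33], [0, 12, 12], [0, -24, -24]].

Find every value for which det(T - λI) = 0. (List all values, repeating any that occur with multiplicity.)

-12, -5, 0

Compute the characteristic polynomial p(lambda) = det(lambda·I - T).
Cofactor expansion gives p(lambda) = lambda^3 + 17·lambda^2 + 60·lambda.
Try lambda = 0: p(0) = 0, so 0 is a root.
Factor out lambda: p(lambda) = lambda·(lambda^2 + 17·lambda + 60).
The quadratic factors as (lambda + 12)·(lambda + 5).
Eigenvalues: -12, -5, 0.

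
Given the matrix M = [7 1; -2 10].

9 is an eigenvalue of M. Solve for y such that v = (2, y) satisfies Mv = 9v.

We need (M - 9I)v = 0.
M - 9I = [[-2, 1], [-2, 1]].
Row 1: (-2)·2 + (1)·y = 0
Row 2: (-2)·2 + (1)·y = 0
Solving gives y = 4.
Check: M·(2, 4) = (18, 36) = 9·(2, 4).

4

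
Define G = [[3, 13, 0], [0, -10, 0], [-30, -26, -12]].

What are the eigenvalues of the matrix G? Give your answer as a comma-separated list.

-12, -10, 3

The characteristic polynomial is p(s) = det(sI - G).
Expanding the 3×3 determinant: p(s) = s^3 + 19s^2 + 54s - 360.
Try s = -10: p(-10) = 0, so -10 is a root.
Dividing by (s + 10) leaves s^2 + 9s - 36.
The quadratic factors as (s + 12)·(s - 3).
Eigenvalues: -12, -10, 3.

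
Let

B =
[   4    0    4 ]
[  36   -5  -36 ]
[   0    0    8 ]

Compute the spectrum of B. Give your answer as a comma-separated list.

-5, 4, 8

Set up det(λI - B) = 0.
Expanding along the first row, p(λ) = λ^3 - 7λ^2 - 28λ + 160.
Since p(8) = 0, λ = 8 is a root.
Factor out (λ - 8): p(λ) = (λ - 8)·(λ^2 + λ - 20).
The quadratic factors as (λ + 5)·(λ - 4).
Eigenvalues: -5, 4, 8.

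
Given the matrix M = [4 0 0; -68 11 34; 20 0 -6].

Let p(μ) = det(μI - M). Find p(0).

264

p(0) = det(0·I − M) = det(−M) = (−1)^3·det(M).
det(M) = -264, so p(0) = 264.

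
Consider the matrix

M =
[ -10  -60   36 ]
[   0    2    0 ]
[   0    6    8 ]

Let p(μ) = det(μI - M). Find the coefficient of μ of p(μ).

-84

p(μ) = μ^3 - 84μ + 160.
The coefficient of μ is -84.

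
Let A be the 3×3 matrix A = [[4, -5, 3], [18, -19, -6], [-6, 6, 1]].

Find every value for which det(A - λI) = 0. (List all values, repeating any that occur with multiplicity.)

-8, -5, -1

The characteristic polynomial is p(λ) = det(λI - A).
Expanding the 3×3 determinant: p(λ) = λ^3 + 14λ^2 + 53λ + 40.
Rational-root test: λ = -8 gives p(-8) = 0.
Factor out (λ + 8): p(λ) = (λ + 8)·(λ^2 + 6λ + 5).
The quadratic factors as (λ + 5)·(λ + 1).
Eigenvalues: -8, -5, -1.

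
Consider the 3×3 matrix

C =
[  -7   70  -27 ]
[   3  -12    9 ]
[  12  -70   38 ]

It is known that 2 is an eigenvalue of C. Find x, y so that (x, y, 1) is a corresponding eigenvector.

-3, 0

We need (C - 2I)v = 0.
C - 2I = [[-9, 70, -27], [3, -14, 9], [12, -70, 36]].
Row 1: (-9)·x + (70)·y + (-27)·1 = 0
Row 2: (3)·x + (-14)·y + (9)·1 = 0
Row 3: (12)·x + (-70)·y + (36)·1 = 0
Solving gives x = -3, y = 0.
Check: C·(-3, 0, 1) = (-6, 0, 2) = 2·(-3, 0, 1).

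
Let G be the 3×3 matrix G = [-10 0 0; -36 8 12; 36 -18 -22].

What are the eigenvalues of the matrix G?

Compute the characteristic polynomial p(lambda) = det(lambda·I - G).
Expanding along the first row, p(lambda) = lambda^3 + 24·lambda^2 + 180·lambda + 400.
Rational-root test: lambda = -4 gives p(-4) = 0.
Dividing by (lambda + 4) leaves lambda^2 + 20·lambda + 100.
The quadratic factor is (lambda + 10)^2.
Eigenvalues: -10, -10, -4.

-10, -10, -4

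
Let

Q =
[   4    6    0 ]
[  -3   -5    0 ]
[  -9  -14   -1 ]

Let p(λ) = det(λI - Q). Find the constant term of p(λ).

p(λ) = λ^3 + 2λ^2 - λ - 2.
The constant term is -2.

-2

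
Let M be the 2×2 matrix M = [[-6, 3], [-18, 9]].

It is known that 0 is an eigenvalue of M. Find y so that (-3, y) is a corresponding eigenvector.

We need (M)v = 0.
M = [[-6, 3], [-18, 9]].
Row 1: (-6)·-3 + (3)·y = 0
Row 2: (-18)·-3 + (9)·y = 0
Solving gives y = -6.
Check: M·(-3, -6) = (0, 0) = 0·(-3, -6).

-6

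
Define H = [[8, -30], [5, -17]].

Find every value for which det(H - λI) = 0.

det(H - lambda·I) = (8 - lambda)(-17 - lambda) - (-30)·(5) = lambda^2 + 9·lambda + 14.
This factors as (lambda + 7)·(lambda + 2) = 0.
Eigenvalues: -7, -2.

-7, -2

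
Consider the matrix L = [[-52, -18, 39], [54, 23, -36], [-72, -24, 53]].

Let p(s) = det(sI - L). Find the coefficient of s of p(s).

183

p(s) = s^3 - 24s^2 + 183s - 440.
The coefficient of s is 183.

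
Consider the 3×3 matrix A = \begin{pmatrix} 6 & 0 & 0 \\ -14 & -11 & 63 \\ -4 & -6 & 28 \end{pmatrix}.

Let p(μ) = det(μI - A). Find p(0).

-420

p(0) = det(0·I − A) = det(−A) = (−1)^3·det(A).
det(A) = 420, so p(0) = -420.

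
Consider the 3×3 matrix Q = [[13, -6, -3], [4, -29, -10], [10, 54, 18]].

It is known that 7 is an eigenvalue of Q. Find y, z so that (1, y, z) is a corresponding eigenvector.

-1, 4

We need (Q - 7I)v = 0.
Q - 7I = [[6, -6, -3], [4, -36, -10], [10, 54, 11]].
Row 1: (6)·1 + (-6)·y + (-3)·z = 0
Row 2: (4)·1 + (-36)·y + (-10)·z = 0
Row 3: (10)·1 + (54)·y + (11)·z = 0
Solving gives y = -1, z = 4.
Check: Q·(1, -1, 4) = (7, -7, 28) = 7·(1, -1, 4).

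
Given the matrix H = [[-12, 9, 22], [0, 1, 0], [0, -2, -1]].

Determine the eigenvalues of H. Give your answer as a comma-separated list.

-12, -1, 1

The characteristic polynomial is p(λ) = det(λI - H).
Expanding the 3×3 determinant: p(λ) = λ^3 + 12λ^2 - λ - 12.
Rational-root test: λ = 1 gives p(1) = 0.
Factor out (λ - 1): p(λ) = (λ - 1)·(λ^2 + 13λ + 12).
The quadratic factors as (λ + 12)·(λ + 1).
Eigenvalues: -12, -1, 1.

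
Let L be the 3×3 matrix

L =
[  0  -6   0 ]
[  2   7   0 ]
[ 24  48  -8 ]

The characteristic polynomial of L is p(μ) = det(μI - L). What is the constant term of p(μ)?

96

p(μ) = μ^3 + μ^2 - 44μ + 96.
The constant term is 96.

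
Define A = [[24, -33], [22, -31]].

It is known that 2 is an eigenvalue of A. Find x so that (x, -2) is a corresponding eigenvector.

We need (A - 2I)v = 0.
A - 2I = [[22, -33], [22, -33]].
Row 1: (22)·x + (-33)·-2 = 0
Row 2: (22)·x + (-33)·-2 = 0
Solving gives x = -3.
Check: A·(-3, -2) = (-6, -4) = 2·(-3, -2).

-3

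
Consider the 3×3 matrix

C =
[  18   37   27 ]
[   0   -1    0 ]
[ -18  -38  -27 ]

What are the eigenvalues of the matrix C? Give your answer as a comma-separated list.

Set up det(tI - C) = 0.
Expanding the 3×3 determinant: p(t) = t^3 + 10t^2 + 9t.
Try t = 0: p(0) = 0, so 0 is a root.
Factor out t: p(t) = t·(t^2 + 10t + 9).
The quadratic factors as (t + 9)·(t + 1).
Eigenvalues: -9, -1, 0.

-9, -1, 0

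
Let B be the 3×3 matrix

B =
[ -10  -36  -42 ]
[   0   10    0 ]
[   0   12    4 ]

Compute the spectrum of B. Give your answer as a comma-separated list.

-10, 4, 10

Set up det(λI - B) = 0.
Expanding along the first row, p(λ) = λ^3 - 4λ^2 - 100λ + 400.
Try λ = 4: p(4) = 0, so 4 is a root.
Dividing by (λ - 4) leaves λ^2 - 100.
The quadratic factors as (λ + 10)·(λ - 10).
Eigenvalues: -10, 4, 10.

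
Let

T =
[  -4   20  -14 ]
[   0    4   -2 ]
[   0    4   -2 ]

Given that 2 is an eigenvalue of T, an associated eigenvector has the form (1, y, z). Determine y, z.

1, 1

We need (T - 2I)v = 0.
T - 2I = [[-6, 20, -14], [0, 2, -2], [0, 4, -4]].
Row 1: (-6)·1 + (20)·y + (-14)·z = 0
Row 2: (0)·1 + (2)·y + (-2)·z = 0
Row 3: (0)·1 + (4)·y + (-4)·z = 0
Solving gives y = 1, z = 1.
Check: T·(1, 1, 1) = (2, 2, 2) = 2·(1, 1, 1).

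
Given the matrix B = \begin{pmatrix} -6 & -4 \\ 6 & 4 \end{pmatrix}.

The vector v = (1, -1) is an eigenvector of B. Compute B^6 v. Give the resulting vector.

(64, -64)

First find the eigenvalue: Bv = (-2, 2) = -2·(1, -1), so λ = -2.
Then B^6 v = λ^6·v = (-2)^6·(1, -1) = 64·(1, -1) = (64, -64).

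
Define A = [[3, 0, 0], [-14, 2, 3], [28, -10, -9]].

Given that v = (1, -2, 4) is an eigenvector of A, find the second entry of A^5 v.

First find the eigenvalue: Av = (3, -6, 12) = 3·(1, -2, 4), so λ = 3.
Then A^5 v = λ^5·v = 3^5·(1, -2, 4) = 243·(1, -2, 4) = (243, -486, 972).

-486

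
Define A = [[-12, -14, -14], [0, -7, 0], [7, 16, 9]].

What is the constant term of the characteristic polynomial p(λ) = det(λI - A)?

-70

p(0) = det(0·I − A) = det(−A) = (−1)^3·det(A).
det(A) = 70, so p(0) = -70.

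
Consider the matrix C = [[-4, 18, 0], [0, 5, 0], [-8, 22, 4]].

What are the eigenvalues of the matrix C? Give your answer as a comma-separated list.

The characteristic polynomial is p(r) = det(rI - C).
Cofactor expansion gives p(r) = r^3 - 5r^2 - 16r + 80.
Rational-root test: r = 5 gives p(5) = 0.
Dividing by (r - 5) leaves r^2 - 16.
The quadratic factors as (r + 4)·(r - 4).
Eigenvalues: -4, 4, 5.

-4, 4, 5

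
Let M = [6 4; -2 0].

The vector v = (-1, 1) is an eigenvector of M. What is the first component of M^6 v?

First find the eigenvalue: Mv = (-2, 2) = 2·(-1, 1), so λ = 2.
Then M^6 v = λ^6·v = 2^6·(-1, 1) = 64·(-1, 1) = (-64, 64).

-64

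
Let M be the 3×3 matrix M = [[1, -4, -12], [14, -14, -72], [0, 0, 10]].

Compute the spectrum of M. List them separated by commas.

The characteristic polynomial is p(μ) = det(μI - M).
Expanding along the first row, p(μ) = μ^3 + 3μ^2 - 88μ - 420.
Try μ = -6: p(-6) = 0, so -6 is a root.
Factor out (μ + 6): p(μ) = (μ + 6)·(μ^2 - 3μ - 70).
The quadratic factors as (μ + 7)·(μ - 10).
Eigenvalues: -7, -6, 10.

-7, -6, 10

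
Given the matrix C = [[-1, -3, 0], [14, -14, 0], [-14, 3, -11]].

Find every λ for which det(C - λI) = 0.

-11, -8, -7

Set up det(rI - C) = 0.
Cofactor expansion gives p(r) = r^3 + 26r^2 + 221r + 616.
Rational-root test: r = -7 gives p(-7) = 0.
Dividing by (r + 7) leaves r^2 + 19r + 88.
The quadratic factors as (r + 11)·(r + 8).
Eigenvalues: -11, -8, -7.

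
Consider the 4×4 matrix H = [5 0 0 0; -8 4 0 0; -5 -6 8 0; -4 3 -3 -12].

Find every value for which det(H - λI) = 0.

H is lower triangular, so its eigenvalues are the diagonal entries.
Diagonal: 5, 4, 8, -12.

-12, 4, 5, 8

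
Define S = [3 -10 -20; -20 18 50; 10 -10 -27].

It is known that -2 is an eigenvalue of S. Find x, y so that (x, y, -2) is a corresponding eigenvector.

We need (S + 2I)v = 0.
S + 2I = [[5, -10, -20], [-20, 20, 50], [10, -10, -25]].
Row 1: (5)·x + (-10)·y + (-20)·-2 = 0
Row 2: (-20)·x + (20)·y + (50)·-2 = 0
Row 3: (10)·x + (-10)·y + (-25)·-2 = 0
Solving gives x = -2, y = 3.
Check: S·(-2, 3, -2) = (4, -6, 4) = -2·(-2, 3, -2).

-2, 3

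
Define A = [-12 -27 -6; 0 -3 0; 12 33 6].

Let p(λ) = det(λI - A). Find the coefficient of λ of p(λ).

18

p(λ) = λ^3 + 9λ^2 + 18λ.
The coefficient of λ is 18.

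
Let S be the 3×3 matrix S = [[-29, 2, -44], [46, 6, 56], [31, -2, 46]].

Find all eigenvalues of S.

Compute the characteristic polynomial p(s) = det(sI - S).
Expanding along the first row, p(s) = s^3 - 23s^2 + 152s - 220.
Try s = 2: p(2) = 0, so 2 is a root.
Factor out (s - 2): p(s) = (s - 2)·(s^2 - 21s + 110).
The quadratic factors as (s - 10)·(s - 11).
Eigenvalues: 2, 10, 11.

2, 10, 11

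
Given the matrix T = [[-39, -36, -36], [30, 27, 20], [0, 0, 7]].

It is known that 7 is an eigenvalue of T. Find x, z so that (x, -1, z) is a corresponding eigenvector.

We need (T - 7I)v = 0.
T - 7I = [[-46, -36, -36], [30, 20, 20], [0, 0, 0]].
Row 1: (-46)·x + (-36)·-1 + (-36)·z = 0
Row 2: (30)·x + (20)·-1 + (20)·z = 0
Row 3: (0)·x + (0)·-1 + (0)·z = 0
Solving gives x = 0, z = 1.
Check: T·(0, -1, 1) = (0, -7, 7) = 7·(0, -1, 1).

0, 1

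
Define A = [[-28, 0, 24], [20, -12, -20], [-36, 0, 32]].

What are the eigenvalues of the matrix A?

-12, -4, 8

Compute the characteristic polynomial p(μ) = det(μI - A).
Expanding the 3×3 determinant: p(μ) = μ^3 + 8μ^2 - 80μ - 384.
Try μ = -4: p(-4) = 0, so -4 is a root.
Factor out (μ + 4): p(μ) = (μ + 4)·(μ^2 + 4μ - 96).
The quadratic factors as (μ + 12)·(μ - 8).
Eigenvalues: -12, -4, 8.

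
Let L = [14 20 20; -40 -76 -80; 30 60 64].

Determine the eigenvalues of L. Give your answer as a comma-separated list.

-6, 4, 4

Compute the characteristic polynomial p(λ) = det(λI - L).
Expanding the 3×3 determinant: p(λ) = λ^3 - 2λ^2 - 32λ + 96.
Rational-root test: λ = 4 gives p(4) = 0.
Factor out (λ - 4): p(λ) = (λ - 4)·(λ^2 + 2λ - 24).
The quadratic factors as (λ + 6)·(λ - 4).
Eigenvalues: -6, 4, 4.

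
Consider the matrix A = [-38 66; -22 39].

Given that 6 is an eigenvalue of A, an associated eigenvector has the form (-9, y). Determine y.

We need (A - 6I)v = 0.
A - 6I = [[-44, 66], [-22, 33]].
Row 1: (-44)·-9 + (66)·y = 0
Row 2: (-22)·-9 + (33)·y = 0
Solving gives y = -6.
Check: A·(-9, -6) = (-54, -36) = 6·(-9, -6).

-6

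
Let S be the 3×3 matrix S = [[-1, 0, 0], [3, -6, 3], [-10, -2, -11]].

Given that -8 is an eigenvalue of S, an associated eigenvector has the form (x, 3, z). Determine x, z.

0, -2

We need (S + 8I)v = 0.
S + 8I = [[7, 0, 0], [3, 2, 3], [-10, -2, -3]].
Row 1: (7)·x + (0)·3 + (0)·z = 0
Row 2: (3)·x + (2)·3 + (3)·z = 0
Row 3: (-10)·x + (-2)·3 + (-3)·z = 0
Solving gives x = 0, z = -2.
Check: S·(0, 3, -2) = (0, -24, 16) = -8·(0, 3, -2).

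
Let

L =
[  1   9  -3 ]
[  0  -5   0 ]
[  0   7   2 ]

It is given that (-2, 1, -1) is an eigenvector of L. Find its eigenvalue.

Compute Lv: L·(-2, 1, -1) = (10, -5, 5).
Since Lv = λv, compare component 1: 10 = λ·-2, so λ = -5.

-5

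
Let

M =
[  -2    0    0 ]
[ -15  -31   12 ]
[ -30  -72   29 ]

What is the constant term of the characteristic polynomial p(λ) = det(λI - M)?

-70

p(0) = det(0·I − M) = det(−M) = (−1)^3·det(M).
det(M) = 70, so p(0) = -70.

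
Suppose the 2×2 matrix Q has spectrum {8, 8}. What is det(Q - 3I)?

If Q has eigenvalues 8, 8, then Q - 3I has eigenvalues 5, 5.
det(Q - 3I) = (5) · (5) = 25.

25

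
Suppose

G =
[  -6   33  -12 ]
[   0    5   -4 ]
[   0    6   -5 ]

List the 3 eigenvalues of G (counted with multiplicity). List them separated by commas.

Compute the characteristic polynomial p(μ) = det(μI - G).
Expanding the 3×3 determinant: p(μ) = μ^3 + 6μ^2 - μ - 6.
Since p(-1) = 0, μ = -1 is a root.
Dividing by (μ + 1) leaves μ^2 + 5μ - 6.
The quadratic factors as (μ + 6)·(μ - 1).
Eigenvalues: -6, -1, 1.

-6, -1, 1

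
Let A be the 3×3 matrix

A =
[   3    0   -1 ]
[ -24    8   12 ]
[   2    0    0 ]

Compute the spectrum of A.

Compute the characteristic polynomial p(λ) = det(λI - A).
Expanding along the first row, p(λ) = λ^3 - 11λ^2 + 26λ - 16.
Rational-root test: λ = 8 gives p(8) = 0.
Factor out (λ - 8): p(λ) = (λ - 8)·(λ^2 - 3λ + 2).
The quadratic factors as (λ - 1)·(λ - 2).
Eigenvalues: 1, 2, 8.

1, 2, 8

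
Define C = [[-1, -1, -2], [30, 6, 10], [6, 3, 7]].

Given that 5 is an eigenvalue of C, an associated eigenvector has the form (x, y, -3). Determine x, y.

1, 0

We need (C - 5I)v = 0.
C - 5I = [[-6, -1, -2], [30, 1, 10], [6, 3, 2]].
Row 1: (-6)·x + (-1)·y + (-2)·-3 = 0
Row 2: (30)·x + (1)·y + (10)·-3 = 0
Row 3: (6)·x + (3)·y + (2)·-3 = 0
Solving gives x = 1, y = 0.
Check: C·(1, 0, -3) = (5, 0, -15) = 5·(1, 0, -3).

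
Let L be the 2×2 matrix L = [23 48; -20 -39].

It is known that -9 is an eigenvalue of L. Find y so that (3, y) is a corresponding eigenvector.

-2

We need (L + 9I)v = 0.
L + 9I = [[32, 48], [-20, -30]].
Row 1: (32)·3 + (48)·y = 0
Row 2: (-20)·3 + (-30)·y = 0
Solving gives y = -2.
Check: L·(3, -2) = (-27, 18) = -9·(3, -2).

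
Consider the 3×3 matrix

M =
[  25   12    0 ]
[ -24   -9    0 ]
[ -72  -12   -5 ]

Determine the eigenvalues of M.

-5, 7, 9

Set up det(sI - M) = 0.
Cofactor expansion gives p(s) = s^3 - 11s^2 - 17s + 315.
Try s = 7: p(7) = 0, so 7 is a root.
Dividing by (s - 7) leaves s^2 - 4s - 45.
The quadratic factors as (s + 5)·(s - 9).
Eigenvalues: -5, 7, 9.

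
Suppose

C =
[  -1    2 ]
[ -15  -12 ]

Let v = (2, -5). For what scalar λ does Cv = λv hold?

-6

Compute Cv: C·(2, -5) = (-12, 30).
Since Cv = λv, compare component 1: -12 = λ·2, so λ = -6.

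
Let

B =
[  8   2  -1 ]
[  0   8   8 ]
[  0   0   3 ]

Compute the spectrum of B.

B is upper triangular, so its eigenvalues are the diagonal entries.
Diagonal: 8, 8, 3.

3, 8, 8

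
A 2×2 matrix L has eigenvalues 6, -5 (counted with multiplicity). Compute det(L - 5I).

-10

If L has eigenvalues 6, -5, then L - 5I has eigenvalues 1, -10.
det(L - 5I) = (1) · (-10) = -10.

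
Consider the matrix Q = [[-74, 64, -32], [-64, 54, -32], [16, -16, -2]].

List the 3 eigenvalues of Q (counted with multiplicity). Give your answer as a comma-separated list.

The characteristic polynomial is p(r) = det(rI - Q).
Expanding the 3×3 determinant: p(r) = r^3 + 22r^2 + 140r + 200.
Try r = -2: p(-2) = 0, so -2 is a root.
Factor out (r + 2): p(r) = (r + 2)·(r^2 + 20r + 100).
The quadratic factor is (r + 10)^2.
Eigenvalues: -10, -10, -2.

-10, -10, -2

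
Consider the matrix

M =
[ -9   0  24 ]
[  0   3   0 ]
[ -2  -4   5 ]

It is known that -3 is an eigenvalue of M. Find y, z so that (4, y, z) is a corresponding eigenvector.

We need (M + 3I)v = 0.
M + 3I = [[-6, 0, 24], [0, 6, 0], [-2, -4, 8]].
Row 1: (-6)·4 + (0)·y + (24)·z = 0
Row 2: (0)·4 + (6)·y + (0)·z = 0
Row 3: (-2)·4 + (-4)·y + (8)·z = 0
Solving gives y = 0, z = 1.
Check: M·(4, 0, 1) = (-12, 0, -3) = -3·(4, 0, 1).

0, 1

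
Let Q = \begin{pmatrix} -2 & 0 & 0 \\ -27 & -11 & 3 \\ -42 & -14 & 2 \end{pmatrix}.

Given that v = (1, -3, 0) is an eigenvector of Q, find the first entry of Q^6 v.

First find the eigenvalue: Qv = (-2, 6, 0) = -2·(1, -3, 0), so λ = -2.
Then Q^6 v = λ^6·v = (-2)^6·(1, -3, 0) = 64·(1, -3, 0) = (64, -192, 0).

64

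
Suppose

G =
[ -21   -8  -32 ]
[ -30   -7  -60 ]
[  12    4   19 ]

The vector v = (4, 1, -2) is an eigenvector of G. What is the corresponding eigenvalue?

Compute Gv: G·(4, 1, -2) = (-28, -7, 14).
Since Gv = λv, compare component 1: -28 = λ·4, so λ = -7.

-7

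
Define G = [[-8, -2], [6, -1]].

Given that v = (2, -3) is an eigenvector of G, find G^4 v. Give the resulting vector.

First find the eigenvalue: Gv = (-10, 15) = -5·(2, -3), so λ = -5.
Then G^4 v = λ^4·v = (-5)^4·(2, -3) = 625·(2, -3) = (1250, -1875).

(1250, -1875)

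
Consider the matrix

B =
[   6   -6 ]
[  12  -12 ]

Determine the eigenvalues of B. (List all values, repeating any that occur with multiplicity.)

det(B - sI) = (6 - s)(-12 - s) - (-6)·(12) = s^2 + 6s.
This factors as (s + 6)·s = 0.
Eigenvalues: -6, 0.

-6, 0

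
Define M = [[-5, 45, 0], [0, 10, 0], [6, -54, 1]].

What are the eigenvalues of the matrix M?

The characteristic polynomial is p(r) = det(rI - M).
Expanding the 3×3 determinant: p(r) = r^3 - 6r^2 - 45r + 50.
Since p(-5) = 0, r = -5 is a root.
Dividing by (r + 5) leaves r^2 - 11r + 10.
The quadratic factors as (r - 1)·(r - 10).
Eigenvalues: -5, 1, 10.

-5, 1, 10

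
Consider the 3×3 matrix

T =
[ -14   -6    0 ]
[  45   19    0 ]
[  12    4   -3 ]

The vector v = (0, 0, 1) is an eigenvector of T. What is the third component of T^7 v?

-2187

First find the eigenvalue: Tv = (0, 0, -3) = -3·(0, 0, 1), so λ = -3.
Then T^7 v = λ^7·v = (-3)^7·(0, 0, 1) = -2187·(0, 0, 1) = (0, 0, -2187).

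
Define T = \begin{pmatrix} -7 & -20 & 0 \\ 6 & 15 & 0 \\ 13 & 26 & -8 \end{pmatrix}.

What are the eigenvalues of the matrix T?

The characteristic polynomial is p(t) = det(tI - T).
Cofactor expansion gives p(t) = t^3 - 49t + 120.
Try t = 3: p(3) = 0, so 3 is a root.
Dividing by (t - 3) leaves t^2 + 3t - 40.
The quadratic factors as (t + 8)·(t - 5).
Eigenvalues: -8, 3, 5.

-8, 3, 5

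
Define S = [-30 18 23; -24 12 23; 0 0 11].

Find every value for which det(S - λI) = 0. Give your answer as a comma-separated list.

Compute the characteristic polynomial p(s) = det(sI - S).
Expanding along the first row, p(s) = s^3 + 7s^2 - 126s - 792.
Since p(-6) = 0, s = -6 is a root.
Factor out (s + 6): p(s) = (s + 6)·(s^2 + s - 132).
The quadratic factors as (s + 12)·(s - 11).
Eigenvalues: -12, -6, 11.

-12, -6, 11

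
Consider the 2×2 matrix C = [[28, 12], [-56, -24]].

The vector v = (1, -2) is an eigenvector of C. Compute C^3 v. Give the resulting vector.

(64, -128)

First find the eigenvalue: Cv = (4, -8) = 4·(1, -2), so λ = 4.
Then C^3 v = λ^3·v = 4^3·(1, -2) = 64·(1, -2) = (64, -128).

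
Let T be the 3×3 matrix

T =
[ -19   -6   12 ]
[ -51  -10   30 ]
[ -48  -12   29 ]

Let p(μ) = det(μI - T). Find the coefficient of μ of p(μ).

-21

p(μ) = μ^3 - 21μ - 20.
The coefficient of μ is -21.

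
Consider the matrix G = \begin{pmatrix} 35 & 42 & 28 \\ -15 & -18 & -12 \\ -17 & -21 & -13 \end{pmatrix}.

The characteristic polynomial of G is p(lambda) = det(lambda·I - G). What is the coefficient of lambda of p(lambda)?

3

p(lambda) = lambda^3 - 4·lambda^2 + 3·lambda.
The coefficient of lambda is 3.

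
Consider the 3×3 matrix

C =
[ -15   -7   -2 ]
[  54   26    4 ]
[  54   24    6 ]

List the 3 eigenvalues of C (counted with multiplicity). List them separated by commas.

Compute the characteristic polynomial p(s) = det(sI - C).
Cofactor expansion gives p(s) = s^3 - 17s^2 + 66s - 72.
Since p(2) = 0, s = 2 is a root.
Dividing by (s - 2) leaves s^2 - 15s + 36.
The quadratic factors as (s - 3)·(s - 12).
Eigenvalues: 2, 3, 12.

2, 3, 12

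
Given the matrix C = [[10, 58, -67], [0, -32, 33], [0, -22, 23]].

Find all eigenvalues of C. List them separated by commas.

-10, 1, 10

Set up det(μI - C) = 0.
Expanding along the first row, p(μ) = μ^3 - μ^2 - 100μ + 100.
Rational-root test: μ = 10 gives p(10) = 0.
Dividing by (μ - 10) leaves μ^2 + 9μ - 10.
The quadratic factors as (μ + 10)·(μ - 1).
Eigenvalues: -10, 1, 10.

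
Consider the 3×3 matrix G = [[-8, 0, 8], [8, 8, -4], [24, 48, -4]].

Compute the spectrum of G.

-8, -4, 8

Compute the characteristic polynomial p(lambda) = det(lambda·I - G).
Expanding along the first row, p(lambda) = lambda^3 + 4·lambda^2 - 64·lambda - 256.
Since p(8) = 0, lambda = 8 is a root.
Dividing by (lambda - 8) leaves lambda^2 + 12·lambda + 32.
The quadratic factors as (lambda + 8)·(lambda + 4).
Eigenvalues: -8, -4, 8.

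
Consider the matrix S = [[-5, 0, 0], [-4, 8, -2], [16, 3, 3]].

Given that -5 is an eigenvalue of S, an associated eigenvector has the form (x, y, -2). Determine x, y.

We need (S + 5I)v = 0.
S + 5I = [[0, 0, 0], [-4, 13, -2], [16, 3, 8]].
Row 1: (0)·x + (0)·y + (0)·-2 = 0
Row 2: (-4)·x + (13)·y + (-2)·-2 = 0
Row 3: (16)·x + (3)·y + (8)·-2 = 0
Solving gives x = 1, y = 0.
Check: S·(1, 0, -2) = (-5, 0, 10) = -5·(1, 0, -2).

1, 0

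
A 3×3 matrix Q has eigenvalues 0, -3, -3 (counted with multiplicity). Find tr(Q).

-6

trace(Q) is the sum of the eigenvalues: (0) + (-3) + (-3) = -6.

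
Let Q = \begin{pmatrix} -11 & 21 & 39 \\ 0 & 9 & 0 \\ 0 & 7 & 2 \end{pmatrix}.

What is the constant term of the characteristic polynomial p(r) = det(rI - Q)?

p(0) = det(0·I − Q) = det(−Q) = (−1)^3·det(Q).
det(Q) = -198, so p(0) = 198.

198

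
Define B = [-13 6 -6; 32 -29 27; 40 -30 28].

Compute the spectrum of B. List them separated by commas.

The characteristic polynomial is p(μ) = det(μI - B).
Expanding the 3×3 determinant: p(μ) = μ^3 + 14μ^2 + 59μ + 70.
Try μ = -2: p(-2) = 0, so -2 is a root.
Factor out (μ + 2): p(μ) = (μ + 2)·(μ^2 + 12μ + 35).
The quadratic factors as (μ + 7)·(μ + 5).
Eigenvalues: -7, -5, -2.

-7, -5, -2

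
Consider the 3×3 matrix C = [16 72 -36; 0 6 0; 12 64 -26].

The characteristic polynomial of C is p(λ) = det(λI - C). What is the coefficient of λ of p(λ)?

-44

p(λ) = λ^3 + 4λ^2 - 44λ - 96.
The coefficient of λ is -44.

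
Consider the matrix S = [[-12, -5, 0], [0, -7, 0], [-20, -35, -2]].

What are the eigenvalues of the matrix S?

The characteristic polynomial is p(r) = det(rI - S).
Expanding the 3×3 determinant: p(r) = r^3 + 21r^2 + 122r + 168.
Since p(-2) = 0, r = -2 is a root.
Dividing by (r + 2) leaves r^2 + 19r + 84.
The quadratic factors as (r + 12)·(r + 7).
Eigenvalues: -12, -7, -2.

-12, -7, -2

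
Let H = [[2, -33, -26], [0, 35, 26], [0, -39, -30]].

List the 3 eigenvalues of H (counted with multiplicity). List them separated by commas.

Set up det(tI - H) = 0.
Expanding along the first row, p(t) = t^3 - 7t^2 - 26t + 72.
Try t = 2: p(2) = 0, so 2 is a root.
Dividing by (t - 2) leaves t^2 - 5t - 36.
The quadratic factors as (t + 4)·(t - 9).
Eigenvalues: -4, 2, 9.

-4, 2, 9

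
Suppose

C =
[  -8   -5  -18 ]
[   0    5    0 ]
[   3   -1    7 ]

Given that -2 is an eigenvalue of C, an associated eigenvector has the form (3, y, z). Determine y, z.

0, -1

We need (C + 2I)v = 0.
C + 2I = [[-6, -5, -18], [0, 7, 0], [3, -1, 9]].
Row 1: (-6)·3 + (-5)·y + (-18)·z = 0
Row 2: (0)·3 + (7)·y + (0)·z = 0
Row 3: (3)·3 + (-1)·y + (9)·z = 0
Solving gives y = 0, z = -1.
Check: C·(3, 0, -1) = (-6, 0, 2) = -2·(3, 0, -1).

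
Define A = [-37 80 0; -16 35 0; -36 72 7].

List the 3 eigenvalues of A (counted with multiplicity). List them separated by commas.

Set up det(λI - A) = 0.
Expanding along the first row, p(λ) = λ^3 - 5λ^2 - 29λ + 105.
Rational-root test: λ = -5 gives p(-5) = 0.
Factor out (λ + 5): p(λ) = (λ + 5)·(λ^2 - 10λ + 21).
The quadratic factors as (λ - 3)·(λ - 7).
Eigenvalues: -5, 3, 7.

-5, 3, 7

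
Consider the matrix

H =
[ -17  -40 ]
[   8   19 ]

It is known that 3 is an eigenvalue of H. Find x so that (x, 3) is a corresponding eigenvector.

-6

We need (H - 3I)v = 0.
H - 3I = [[-20, -40], [8, 16]].
Row 1: (-20)·x + (-40)·3 = 0
Row 2: (8)·x + (16)·3 = 0
Solving gives x = -6.
Check: H·(-6, 3) = (-18, 9) = 3·(-6, 3).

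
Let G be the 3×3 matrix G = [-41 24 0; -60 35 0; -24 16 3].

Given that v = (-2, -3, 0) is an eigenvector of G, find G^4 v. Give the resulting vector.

First find the eigenvalue: Gv = (10, 15, 0) = -5·(-2, -3, 0), so λ = -5.
Then G^4 v = λ^4·v = (-5)^4·(-2, -3, 0) = 625·(-2, -3, 0) = (-1250, -1875, 0).

(-1250, -1875, 0)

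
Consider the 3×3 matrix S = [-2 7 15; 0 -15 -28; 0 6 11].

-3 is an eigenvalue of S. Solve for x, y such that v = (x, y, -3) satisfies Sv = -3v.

-4, 7

We need (S + 3I)v = 0.
S + 3I = [[1, 7, 15], [0, -12, -28], [0, 6, 14]].
Row 1: (1)·x + (7)·y + (15)·-3 = 0
Row 2: (0)·x + (-12)·y + (-28)·-3 = 0
Row 3: (0)·x + (6)·y + (14)·-3 = 0
Solving gives x = -4, y = 7.
Check: S·(-4, 7, -3) = (12, -21, 9) = -3·(-4, 7, -3).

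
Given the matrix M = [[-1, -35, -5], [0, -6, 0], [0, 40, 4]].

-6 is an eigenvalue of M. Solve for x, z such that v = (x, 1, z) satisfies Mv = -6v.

We need (M + 6I)v = 0.
M + 6I = [[5, -35, -5], [0, 0, 0], [0, 40, 10]].
Row 1: (5)·x + (-35)·1 + (-5)·z = 0
Row 2: (0)·x + (0)·1 + (0)·z = 0
Row 3: (0)·x + (40)·1 + (10)·z = 0
Solving gives x = 3, z = -4.
Check: M·(3, 1, -4) = (-18, -6, 24) = -6·(3, 1, -4).

3, -4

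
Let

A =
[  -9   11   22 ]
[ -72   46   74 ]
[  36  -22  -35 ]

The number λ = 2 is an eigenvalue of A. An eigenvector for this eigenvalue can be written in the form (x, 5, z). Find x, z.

1, -2

We need (A - 2I)v = 0.
A - 2I = [[-11, 11, 22], [-72, 44, 74], [36, -22, -37]].
Row 1: (-11)·x + (11)·5 + (22)·z = 0
Row 2: (-72)·x + (44)·5 + (74)·z = 0
Row 3: (36)·x + (-22)·5 + (-37)·z = 0
Solving gives x = 1, z = -2.
Check: A·(1, 5, -2) = (2, 10, -4) = 2·(1, 5, -2).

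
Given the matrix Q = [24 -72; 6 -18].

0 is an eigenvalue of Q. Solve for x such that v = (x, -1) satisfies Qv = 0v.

We need (Q)v = 0.
Q = [[24, -72], [6, -18]].
Row 1: (24)·x + (-72)·-1 = 0
Row 2: (6)·x + (-18)·-1 = 0
Solving gives x = -3.
Check: Q·(-3, -1) = (0, 0) = 0·(-3, -1).

-3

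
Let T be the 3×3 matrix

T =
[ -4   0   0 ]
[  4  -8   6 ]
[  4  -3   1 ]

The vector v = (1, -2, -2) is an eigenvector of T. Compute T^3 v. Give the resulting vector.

(-64, 128, 128)

First find the eigenvalue: Tv = (-4, 8, 8) = -4·(1, -2, -2), so λ = -4.
Then T^3 v = λ^3·v = (-4)^3·(1, -2, -2) = -64·(1, -2, -2) = (-64, 128, 128).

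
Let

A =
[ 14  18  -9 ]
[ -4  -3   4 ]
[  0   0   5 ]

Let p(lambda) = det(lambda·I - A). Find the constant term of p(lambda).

p(lambda) = lambda^3 - 16·lambda^2 + 85·lambda - 150.
The constant term is -150.

-150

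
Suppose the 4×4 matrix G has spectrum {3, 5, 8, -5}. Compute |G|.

det(G) is the product of the eigenvalues: (3) · (5) · (8) · (-5) = -600.

-600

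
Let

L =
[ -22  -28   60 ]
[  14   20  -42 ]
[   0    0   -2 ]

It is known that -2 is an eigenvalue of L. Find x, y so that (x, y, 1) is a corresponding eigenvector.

3, 0

We need (L + 2I)v = 0.
L + 2I = [[-20, -28, 60], [14, 22, -42], [0, 0, 0]].
Row 1: (-20)·x + (-28)·y + (60)·1 = 0
Row 2: (14)·x + (22)·y + (-42)·1 = 0
Row 3: (0)·x + (0)·y + (0)·1 = 0
Solving gives x = 3, y = 0.
Check: L·(3, 0, 1) = (-6, 0, -2) = -2·(3, 0, 1).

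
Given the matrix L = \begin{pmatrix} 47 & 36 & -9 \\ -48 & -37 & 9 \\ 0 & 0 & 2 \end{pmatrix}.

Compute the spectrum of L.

Compute the characteristic polynomial p(λ) = det(λI - L).
Expanding the 3×3 determinant: p(λ) = λ^3 - 12λ^2 + 9λ + 22.
Rational-root test: λ = 11 gives p(11) = 0.
Factor out (λ - 11): p(λ) = (λ - 11)·(λ^2 - λ - 2).
The quadratic factors as (λ + 1)·(λ - 2).
Eigenvalues: -1, 2, 11.

-1, 2, 11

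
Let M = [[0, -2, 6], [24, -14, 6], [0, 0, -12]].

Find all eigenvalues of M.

-12, -8, -6

Set up det(lambda·I - M) = 0.
Expanding the 3×3 determinant: p(lambda) = lambda^3 + 26·lambda^2 + 216·lambda + 576.
Rational-root test: lambda = -6 gives p(-6) = 0.
Factor out (lambda + 6): p(lambda) = (lambda + 6)·(lambda^2 + 20·lambda + 96).
The quadratic factors as (lambda + 12)·(lambda + 8).
Eigenvalues: -12, -8, -6.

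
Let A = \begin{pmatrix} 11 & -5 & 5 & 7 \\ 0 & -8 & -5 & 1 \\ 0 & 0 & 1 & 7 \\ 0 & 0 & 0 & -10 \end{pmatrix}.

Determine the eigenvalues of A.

A is upper triangular, so its eigenvalues are the diagonal entries.
Diagonal: 11, -8, 1, -10.

-10, -8, 1, 11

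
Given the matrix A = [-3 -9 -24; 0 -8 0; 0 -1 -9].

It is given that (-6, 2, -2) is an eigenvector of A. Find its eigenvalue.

Compute Av: A·(-6, 2, -2) = (48, -16, 16).
Since Av = λv, compare component 1: 48 = λ·-6, so λ = -8.

-8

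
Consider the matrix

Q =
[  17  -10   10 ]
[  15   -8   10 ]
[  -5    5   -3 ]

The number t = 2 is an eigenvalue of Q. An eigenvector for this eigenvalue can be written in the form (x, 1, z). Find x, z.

We need (Q - 2I)v = 0.
Q - 2I = [[15, -10, 10], [15, -10, 10], [-5, 5, -5]].
Row 1: (15)·x + (-10)·1 + (10)·z = 0
Row 2: (15)·x + (-10)·1 + (10)·z = 0
Row 3: (-5)·x + (5)·1 + (-5)·z = 0
Solving gives x = 0, z = 1.
Check: Q·(0, 1, 1) = (0, 2, 2) = 2·(0, 1, 1).

0, 1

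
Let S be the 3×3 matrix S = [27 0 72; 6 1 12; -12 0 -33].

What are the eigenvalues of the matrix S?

-9, 1, 3

Set up det(sI - S) = 0.
Cofactor expansion gives p(s) = s^3 + 5s^2 - 33s + 27.
Since p(1) = 0, s = 1 is a root.
Factor out (s - 1): p(s) = (s - 1)·(s^2 + 6s - 27).
The quadratic factors as (s + 9)·(s - 3).
Eigenvalues: -9, 1, 3.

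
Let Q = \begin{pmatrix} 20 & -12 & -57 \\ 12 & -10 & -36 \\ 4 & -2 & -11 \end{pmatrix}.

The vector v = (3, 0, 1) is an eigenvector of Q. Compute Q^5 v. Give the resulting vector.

First find the eigenvalue: Qv = (3, 0, 1) = 1·(3, 0, 1), so λ = 1.
Then Q^5 v = λ^5·v = 1^5·(3, 0, 1) = 1·(3, 0, 1) = (3, 0, 1).

(3, 0, 1)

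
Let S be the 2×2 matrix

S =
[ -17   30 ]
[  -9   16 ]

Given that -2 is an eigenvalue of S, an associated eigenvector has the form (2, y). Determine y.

1

We need (S + 2I)v = 0.
S + 2I = [[-15, 30], [-9, 18]].
Row 1: (-15)·2 + (30)·y = 0
Row 2: (-9)·2 + (18)·y = 0
Solving gives y = 1.
Check: S·(2, 1) = (-4, -2) = -2·(2, 1).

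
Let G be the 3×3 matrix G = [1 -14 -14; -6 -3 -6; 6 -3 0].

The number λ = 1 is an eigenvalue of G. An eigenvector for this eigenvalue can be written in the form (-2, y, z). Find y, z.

-6, 6

We need (G - 1I)v = 0.
G - 1I = [[0, -14, -14], [-6, -4, -6], [6, -3, -1]].
Row 1: (0)·-2 + (-14)·y + (-14)·z = 0
Row 2: (-6)·-2 + (-4)·y + (-6)·z = 0
Row 3: (6)·-2 + (-3)·y + (-1)·z = 0
Solving gives y = -6, z = 6.
Check: G·(-2, -6, 6) = (-2, -6, 6) = 1·(-2, -6, 6).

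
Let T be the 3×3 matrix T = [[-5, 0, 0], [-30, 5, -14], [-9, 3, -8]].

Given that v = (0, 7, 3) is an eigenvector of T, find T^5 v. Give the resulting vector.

(0, -7, -3)

First find the eigenvalue: Tv = (0, -7, -3) = -1·(0, 7, 3), so λ = -1.
Then T^5 v = λ^5·v = (-1)^5·(0, 7, 3) = -1·(0, 7, 3) = (0, -7, -3).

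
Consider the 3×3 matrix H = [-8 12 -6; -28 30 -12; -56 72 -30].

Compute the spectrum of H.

The characteristic polynomial is p(λ) = det(λI - H).
Cofactor expansion gives p(λ) = λ^3 + 8λ^2 - 36λ - 288.
Rational-root test: λ = -6 gives p(-6) = 0.
Dividing by (λ + 6) leaves λ^2 + 2λ - 48.
The quadratic factors as (λ + 8)·(λ - 6).
Eigenvalues: -8, -6, 6.

-8, -6, 6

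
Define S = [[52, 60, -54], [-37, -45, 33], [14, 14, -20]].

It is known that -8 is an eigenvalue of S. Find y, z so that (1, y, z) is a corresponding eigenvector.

We need (S + 8I)v = 0.
S + 8I = [[60, 60, -54], [-37, -37, 33], [14, 14, -12]].
Row 1: (60)·1 + (60)·y + (-54)·z = 0
Row 2: (-37)·1 + (-37)·y + (33)·z = 0
Row 3: (14)·1 + (14)·y + (-12)·z = 0
Solving gives y = -1, z = 0.
Check: S·(1, -1, 0) = (-8, 8, 0) = -8·(1, -1, 0).

-1, 0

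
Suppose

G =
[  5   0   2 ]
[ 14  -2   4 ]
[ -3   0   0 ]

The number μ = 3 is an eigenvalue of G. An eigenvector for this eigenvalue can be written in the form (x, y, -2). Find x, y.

2, 4

We need (G - 3I)v = 0.
G - 3I = [[2, 0, 2], [14, -5, 4], [-3, 0, -3]].
Row 1: (2)·x + (0)·y + (2)·-2 = 0
Row 2: (14)·x + (-5)·y + (4)·-2 = 0
Row 3: (-3)·x + (0)·y + (-3)·-2 = 0
Solving gives x = 2, y = 4.
Check: G·(2, 4, -2) = (6, 12, -6) = 3·(2, 4, -2).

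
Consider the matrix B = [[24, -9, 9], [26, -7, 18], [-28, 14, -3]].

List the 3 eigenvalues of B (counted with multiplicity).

The characteristic polynomial is p(lambda) = det(lambda·I - B).
Expanding along the first row, p(lambda) = lambda^3 - 14·lambda^2 + 15·lambda + 198.
Since p(6) = 0, lambda = 6 is a root.
Dividing by (lambda - 6) leaves lambda^2 - 8·lambda - 33.
The quadratic factors as (lambda + 3)·(lambda - 11).
Eigenvalues: -3, 6, 11.

-3, 6, 11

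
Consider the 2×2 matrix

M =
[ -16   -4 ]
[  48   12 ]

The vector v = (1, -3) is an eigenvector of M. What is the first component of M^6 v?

First find the eigenvalue: Mv = (-4, 12) = -4·(1, -3), so λ = -4.
Then M^6 v = λ^6·v = (-4)^6·(1, -3) = 4096·(1, -3) = (4096, -12288).

4096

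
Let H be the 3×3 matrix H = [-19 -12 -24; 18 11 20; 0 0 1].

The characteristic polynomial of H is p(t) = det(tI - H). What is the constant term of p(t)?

-7

p(t) = t^3 + 7t^2 - t - 7.
The constant term is -7.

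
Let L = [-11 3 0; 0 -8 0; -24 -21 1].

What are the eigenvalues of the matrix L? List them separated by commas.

-11, -8, 1

Compute the characteristic polynomial p(lambda) = det(lambda·I - L).
Expanding the 3×3 determinant: p(lambda) = lambda^3 + 18·lambda^2 + 69·lambda - 88.
Since p(-8) = 0, lambda = -8 is a root.
Dividing by (lambda + 8) leaves lambda^2 + 10·lambda - 11.
The quadratic factors as (lambda + 11)·(lambda - 1).
Eigenvalues: -11, -8, 1.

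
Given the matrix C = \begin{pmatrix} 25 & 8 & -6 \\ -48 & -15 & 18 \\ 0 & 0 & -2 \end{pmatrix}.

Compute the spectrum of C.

Compute the characteristic polynomial p(t) = det(tI - C).
Expanding the 3×3 determinant: p(t) = t^3 - 8t^2 - 11t + 18.
Since p(1) = 0, t = 1 is a root.
Factor out (t - 1): p(t) = (t - 1)·(t^2 - 7t - 18).
The quadratic factors as (t + 2)·(t - 9).
Eigenvalues: -2, 1, 9.

-2, 1, 9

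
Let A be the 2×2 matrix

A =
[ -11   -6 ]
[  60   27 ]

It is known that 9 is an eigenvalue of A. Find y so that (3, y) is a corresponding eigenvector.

We need (A - 9I)v = 0.
A - 9I = [[-20, -6], [60, 18]].
Row 1: (-20)·3 + (-6)·y = 0
Row 2: (60)·3 + (18)·y = 0
Solving gives y = -10.
Check: A·(3, -10) = (27, -90) = 9·(3, -10).

-10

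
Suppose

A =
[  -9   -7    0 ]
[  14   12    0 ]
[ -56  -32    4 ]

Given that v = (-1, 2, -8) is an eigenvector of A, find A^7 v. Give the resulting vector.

(-78125, 156250, -625000)

First find the eigenvalue: Av = (-5, 10, -40) = 5·(-1, 2, -8), so λ = 5.
Then A^7 v = λ^7·v = 5^7·(-1, 2, -8) = 78125·(-1, 2, -8) = (-78125, 156250, -625000).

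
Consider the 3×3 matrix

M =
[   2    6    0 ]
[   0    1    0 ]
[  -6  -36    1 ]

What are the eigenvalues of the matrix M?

1, 1, 2

The characteristic polynomial is p(r) = det(rI - M).
Expanding the 3×3 determinant: p(r) = r^3 - 4r^2 + 5r - 2.
Try r = 2: p(2) = 0, so 2 is a root.
Dividing by (r - 2) leaves r^2 - 2r + 1.
The quadratic factor is (r - 1)^2.
Eigenvalues: 1, 1, 2.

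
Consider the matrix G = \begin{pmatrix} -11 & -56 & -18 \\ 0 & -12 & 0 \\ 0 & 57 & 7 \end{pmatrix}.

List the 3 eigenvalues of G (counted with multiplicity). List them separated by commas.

Set up det(μI - G) = 0.
Cofactor expansion gives p(μ) = μ^3 + 16μ^2 - 29μ - 924.
Rational-root test: μ = 7 gives p(7) = 0.
Factor out (μ - 7): p(μ) = (μ - 7)·(μ^2 + 23μ + 132).
The quadratic factors as (μ + 12)·(μ + 11).
Eigenvalues: -12, -11, 7.

-12, -11, 7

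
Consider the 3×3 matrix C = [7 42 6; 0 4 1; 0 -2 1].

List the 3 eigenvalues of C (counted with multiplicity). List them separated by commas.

2, 3, 7

Compute the characteristic polynomial p(lambda) = det(lambda·I - C).
Expanding the 3×3 determinant: p(lambda) = lambda^3 - 12·lambda^2 + 41·lambda - 42.
Since p(7) = 0, lambda = 7 is a root.
Dividing by (lambda - 7) leaves lambda^2 - 5·lambda + 6.
The quadratic factors as (lambda - 2)·(lambda - 3).
Eigenvalues: 2, 3, 7.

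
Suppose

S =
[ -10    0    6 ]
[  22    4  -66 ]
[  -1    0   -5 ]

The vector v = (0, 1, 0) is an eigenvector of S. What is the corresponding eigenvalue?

Compute Sv: S·(0, 1, 0) = (0, 4, 0).
Since Sv = λv, compare component 2: 4 = λ·1, so λ = 4.

4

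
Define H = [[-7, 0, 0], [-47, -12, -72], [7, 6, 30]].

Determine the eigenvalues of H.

-7, 6, 12

The characteristic polynomial is p(s) = det(sI - H).
Cofactor expansion gives p(s) = s^3 - 11s^2 - 54s + 504.
Since p(6) = 0, s = 6 is a root.
Dividing by (s - 6) leaves s^2 - 5s - 84.
The quadratic factors as (s + 7)·(s - 12).
Eigenvalues: -7, 6, 12.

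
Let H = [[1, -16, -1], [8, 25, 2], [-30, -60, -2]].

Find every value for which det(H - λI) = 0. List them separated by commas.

7, 8, 9

Compute the characteristic polynomial p(lambda) = det(lambda·I - H).
Expanding along the first row, p(lambda) = lambda^3 - 24·lambda^2 + 191·lambda - 504.
Try lambda = 8: p(8) = 0, so 8 is a root.
Factor out (lambda - 8): p(lambda) = (lambda - 8)·(lambda^2 - 16·lambda + 63).
The quadratic factors as (lambda - 7)·(lambda - 9).
Eigenvalues: 7, 8, 9.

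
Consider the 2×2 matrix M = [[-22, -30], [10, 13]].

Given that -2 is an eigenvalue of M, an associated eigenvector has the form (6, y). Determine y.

-4

We need (M + 2I)v = 0.
M + 2I = [[-20, -30], [10, 15]].
Row 1: (-20)·6 + (-30)·y = 0
Row 2: (10)·6 + (15)·y = 0
Solving gives y = -4.
Check: M·(6, -4) = (-12, 8) = -2·(6, -4).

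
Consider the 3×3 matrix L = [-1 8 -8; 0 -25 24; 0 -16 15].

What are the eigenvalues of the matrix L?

Compute the characteristic polynomial p(s) = det(sI - L).
Cofactor expansion gives p(s) = s^3 + 11s^2 + 19s + 9.
Since p(-1) = 0, s = -1 is a root.
Dividing by (s + 1) leaves s^2 + 10s + 9.
The quadratic factors as (s + 9)·(s + 1).
Eigenvalues: -9, -1, -1.

-9, -1, -1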